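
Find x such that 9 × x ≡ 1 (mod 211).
47

gcd(9, 211) = 1, so the inverse exists.
Extended Euclidean algorithm on (211, 9):
211 = 23 × 9 + 4  ⟹  4 = (1)·211 + (-23)·9
9 = 2 × 4 + 1  ⟹  1 = (-2)·211 + (47)·9
So (47)·9 ≡ 1 (mod 211), i.e. 9^(-1) ≡ 47 (mod 211).
Check: 9 × 47 = 423 ≡ 1 (mod 211)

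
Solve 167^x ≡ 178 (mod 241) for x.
235

Baby-step giant-step with step n = ⌈√241⌉ = 16.
Baby steps 167^j mod 241 (j:value) for j=0..15: 0:1, 1:167, 2:174, 3:138, 4:151, 5:153, 6:5, 7:112, 8:147, 9:208, 10:32, 11:42, 12:25, 13:78, 14:12, 15:76.
Giant-step multiplier: 167^(-16) ≡ 167^(240-16) = 167^224 ≡ 119 (mod 241).
Giant steps γ_i = 178·119^i mod 241: γ_0=178, γ_1=215, γ_2=39, γ_3=62, γ_4=148, γ_5=19, γ_6=92, γ_7=103, γ_8=207, γ_9=51, γ_10=44, γ_11=175, γ_12=99, γ_13=213, γ_14=42 (in table at j=11).
x = i·n + j = 14·16 + 11 = 235.
Check: 167^235 ≡ 178 (mod 241).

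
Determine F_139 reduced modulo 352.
133

Matrix identity: Q^n = [[F_(n+1), F_n], [F_n, F_(n-1)]] with Q = [[1,1],[1,0]].
n = 139 = 10001011₂. Square-and-multiply, entries mod 352:
Q^1 = [[1,1],[1,0]]
Q^2 = (Q^1)² = [[2,1],[1,1]]
Q^4 = (Q^2)² = [[5,3],[3,2]]
Q^8 = (Q^4)² = [[34,21],[21,13]]
Q^17 = (Q^8)²·Q = [[120,189],[189,283]]
Q^34 = (Q^17)² = [[137,135],[135,2]]
Q^69 = (Q^34)²·Q = [[143,34],[34,109]]
Q^139 = (Q^69)²·Q = [[253,133],[133,120]]
F_139 mod 352 = Q^139[0][1] = 133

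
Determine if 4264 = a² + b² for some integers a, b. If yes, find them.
30² + 58² (a=30, b=58)

Factorization: 4264 = 2^3 × 13 × 41
By Fermat: n is sum of two squares iff every prime p ≡ 3 (mod 4) appears to even power.
All primes ≡ 3 (mod 4) appear to even power.
Search a = 0, 1, 2, … for 4264 - a² a perfect square: first hit at a = 30: 4264 - 900 = 3364 = 58².
4264 = 30² + 58² = 900 + 3364 ✓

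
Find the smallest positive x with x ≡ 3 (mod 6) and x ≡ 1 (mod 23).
93

Using Chinese Remainder Theorem:
M = 6 × 23 = 138
M1 = 23, M2 = 6
y1 = 23^(-1) mod 6 = 5
y2 = 6^(-1) mod 23 = 4
x = (3×23×5 + 1×6×4) mod 138 = 93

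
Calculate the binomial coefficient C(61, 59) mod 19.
6

Using Lucas' theorem:
Write n=61 and k=59 in base 19:
n in base 19: [3, 4]
k in base 19: [3, 2]
C(61,59) mod 19 = ∏ C(n_i, k_i) mod 19
Digit binomials (mod 19): C(3,3) = 1; C(4,2) = 6
Product: 1 × 6 = 6 ≡ 6 (mod 19)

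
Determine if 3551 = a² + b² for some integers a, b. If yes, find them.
Not possible

Factorization: 3551 = 53 × 67
By Fermat: n is sum of two squares iff every prime p ≡ 3 (mod 4) appears to even power.
Prime(s) ≡ 3 (mod 4) with odd exponent: [(67, 1)]
Therefore 3551 cannot be expressed as a² + b².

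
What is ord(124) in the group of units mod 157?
39

157 is prime, so ord(124) divides φ(157) = 156.
Divisors of 156: 1, 2, 3, 4, 6, 12, 13, 26, 39, 52, 78, 156.
Repeated squaring: 124^1 ≡ 124, 124^2 ≡ 147, 124^4 ≡ 100, 124^8 ≡ 109, 124^16 ≡ 106, 124^32 ≡ 89, 124^64 ≡ 71, 124^128 ≡ 17 (mod 157).
Test 124^d mod 157 for each divisor d in increasing order:
124^1 ≡ 124
124^2 ≡ 147
124^3 = 124^2·124^1 ≡ 16
124^4 ≡ 100
124^6 = 124^4·124^2 ≡ 99
124^12 = 124^8·124^4 ≡ 67
124^13 = 124^8·124^4·124^1 ≡ 144
124^26 = 124^16·124^8·124^2 ≡ 12
124^39 = 124^32·124^4·124^2·124^1 ≡ 1  ← first divisor giving 1
The order is 39.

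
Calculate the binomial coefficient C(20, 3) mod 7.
6

Using Lucas' theorem:
Write n=20 and k=3 in base 7:
n in base 7: [2, 6]
k in base 7: [0, 3]
C(20,3) mod 7 = ∏ C(n_i, k_i) mod 7
Digit binomials (mod 7): C(2,0) = 1; C(6,3) = 20 ≡ 6
Product: 1 × 6 = 6 ≡ 6 (mod 7)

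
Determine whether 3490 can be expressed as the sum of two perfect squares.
3² + 59² (a=3, b=59)

Factorization: 3490 = 2 × 5 × 349
By Fermat: n is sum of two squares iff every prime p ≡ 3 (mod 4) appears to even power.
All primes ≡ 3 (mod 4) appear to even power.
Search a = 0, 1, 2, … for 3490 - a² a perfect square: first hit at a = 3: 3490 - 9 = 3481 = 59².
3490 = 3² + 59² = 9 + 3481 ✓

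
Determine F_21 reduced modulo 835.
91

Matrix identity: Q^n = [[F_(n+1), F_n], [F_n, F_(n-1)]] with Q = [[1,1],[1,0]].
n = 21 = 10101₂. Square-and-multiply, entries mod 835:
Q^1 = [[1,1],[1,0]]
Q^2 = (Q^1)² = [[2,1],[1,1]]
Q^5 = (Q^2)²·Q = [[8,5],[5,3]]
Q^10 = (Q^5)² = [[89,55],[55,34]]
Q^21 = (Q^10)²·Q = [[176,91],[91,85]]
F_21 mod 835 = Q^21[0][1] = 91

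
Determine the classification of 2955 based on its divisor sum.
deficient

Proper divisors of 2955: sum = 1 + 3 + 5 + 15 + 197 + 591 + 985 = 1797
Since 1797 < 2955, 2955 is deficient.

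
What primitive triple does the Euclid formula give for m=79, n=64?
(2145, 10112, 10337)

Euclid's formula: a = m² - n², b = 2mn, c = m² + n²
m = 79, n = 64
a = 79² - 64² = 6241 - 4096 = 2145
b = 2 × 79 × 64 = 10112
c = 79² + 64² = 6241 + 4096 = 10337
Verification: 2145² + 10112² = 4601025 + 102252544 = 106853569 = 10337² ✓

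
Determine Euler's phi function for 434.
180

434 = 2 × 7 × 31
φ(n) = n × ∏(1 - 1/p) for each prime p dividing n
φ(434) = 434 × (1 - 1/2) × (1 - 1/7) × (1 - 1/31) = 180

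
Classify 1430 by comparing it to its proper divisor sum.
abundant

Proper divisors of 1430: sum = 1 + 2 + 5 + 10 + 11 + 13 + 22 + 26 + 55 + 65 + 110 + 130 + 143 + 286 + 715 = 1594
Since 1594 > 1430, 1430 is abundant.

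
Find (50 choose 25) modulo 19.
5

Using Lucas' theorem:
Write n=50 and k=25 in base 19:
n in base 19: [2, 12]
k in base 19: [1, 6]
C(50,25) mod 19 = ∏ C(n_i, k_i) mod 19
Digit binomials (mod 19): C(2,1) = 2; C(12,6) = 924 ≡ 12
Product: 2 × 12 = 24 ≡ 5 (mod 19)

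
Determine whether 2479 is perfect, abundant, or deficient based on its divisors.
deficient

Proper divisors of 2479: sum = 1 + 37 + 67 = 105
Since 105 < 2479, 2479 is deficient.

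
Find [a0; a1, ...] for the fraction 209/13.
[16; 13]

Euclidean algorithm steps:
209 = 16 × 13 + 1
13 = 13 × 1 + 0
Continued fraction: [16; 13]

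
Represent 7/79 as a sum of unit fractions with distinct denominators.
1/12 + 1/190 + 1/90060

Greedy algorithm:
7/79: ceiling(79/7) = 12, use 1/12
5/948: ceiling(948/5) = 190, use 1/190
1/90060: ceiling(90060/1) = 90060, use 1/90060
Result: 7/79 = 1/12 + 1/190 + 1/90060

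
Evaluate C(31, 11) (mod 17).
7

Using Lucas' theorem:
Write n=31 and k=11 in base 17:
n in base 17: [1, 14]
k in base 17: [0, 11]
C(31,11) mod 17 = ∏ C(n_i, k_i) mod 17
Digit binomials (mod 17): C(1,0) = 1; C(14,11) = 364 ≡ 7
Product: 1 × 7 = 7 ≡ 7 (mod 17)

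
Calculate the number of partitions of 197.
3068829878530

p(n) counts ways to write n as a sum of positive integers (order ignored).
Euler's pentagonal recurrence: p(k) = p(k-1) + p(k-2) - p(k-5) - p(k-7) + p(k-12) + p(k-15) - ... (offsets j(3j∓1)/2, signs ++--, p(0)=1, p(<0)=0).
DP table for k = 0..196: p(0)=1, p(1)=1, p(2)=2, p(3)=3, p(4)=5, p(5)=7, p(6)=11, p(7)=15, p(8)=22, p(9)=30, p(10)=42, p(11)=56, p(12)=77, p(13)=101, p(14)=135, p(15)=176, p(16)=231, p(17)=297, p(18)=385, p(19)=490, p(20)=627, p(21)=792, p(22)=1002, p(23)=1255, p(24)=1575, p(25)=1958, p(26)=2436, p(27)=3010, p(28)=3718, p(29)=4565, p(30)=5604, p(31)=6842, p(32)=8349, p(33)=10143, p(34)=12310, p(35)=14883, p(36)=17977, p(37)=21637, p(38)=26015, p(39)=31185, p(40)=37338, p(41)=44583, p(42)=53174, p(43)=63261, p(44)=75175, p(45)=89134, p(46)=105558, p(47)=124754, p(48)=147273, p(49)=173525, p(50)=204226, p(51)=239943, p(52)=281589, p(53)=329931, p(54)=386155, p(55)=451276, p(56)=526823, p(57)=614154, p(58)=715220, p(59)=831820, p(60)=966467, p(61)=1121505, p(62)=1300156, p(63)=1505499, p(64)=1741630, p(65)=2012558, p(66)=2323520, p(67)=2679689, p(68)=3087735, p(69)=3554345, p(70)=4087968, p(71)=4697205, p(72)=5392783, p(73)=6185689, p(74)=7089500, p(75)=8118264, p(76)=9289091, p(77)=10619863, p(78)=12132164, p(79)=13848650, p(80)=15796476, p(81)=18004327, p(82)=20506255, p(83)=23338469, p(84)=26543660, p(85)=30167357, p(86)=34262962, p(87)=38887673, p(88)=44108109, p(89)=49995925, p(90)=56634173, p(91)=64112359, p(92)=72533807, p(93)=82010177, p(94)=92669720, p(95)=104651419, p(96)=118114304, p(97)=133230930, p(98)=150198136, p(99)=169229875, p(100)=190569292, p(101)=214481126, p(102)=241265379, p(103)=271248950, p(104)=304801365, p(105)=342325709, p(106)=384276336, p(107)=431149389, p(108)=483502844, p(109)=541946240, p(110)=607163746, p(111)=679903203, p(112)=761002156, p(113)=851376628, p(114)=952050665, p(115)=1064144451, p(116)=1188908248, p(117)=1327710076, p(118)=1482074143, p(119)=1653668665, p(120)=1844349560, p(121)=2056148051, p(122)=2291320912, p(123)=2552338241, p(124)=2841940500, p(125)=3163127352, p(126)=3519222692, p(127)=3913864295, p(128)=4351078600, p(129)=4835271870, p(130)=5371315400, p(131)=5964539504, p(132)=6620830889, p(133)=7346629512, p(134)=8149040695, p(135)=9035836076, p(136)=10015581680, p(137)=11097645016, p(138)=12292341831, p(139)=13610949895, p(140)=15065878135, p(141)=16670689208, p(142)=18440293320, p(143)=20390982757, p(144)=22540654445, p(145)=24908858009, p(146)=27517052599, p(147)=30388671978, p(148)=33549419497, p(149)=37027355200, p(150)=40853235313, p(151)=45060624582, p(152)=49686288421, p(153)=54770336324, p(154)=60356673280, p(155)=66493182097, p(156)=73232243759, p(157)=80630964769, p(158)=88751778802, p(159)=97662728555, p(160)=107438159466, p(161)=118159068427, p(162)=129913904637, p(163)=142798995930, p(164)=156919475295, p(165)=172389800255, p(166)=189334822579, p(167)=207890420102, p(168)=228204732751, p(169)=250438925115, p(170)=274768617130, p(171)=301384802048, p(172)=330495499613, p(173)=362326859895, p(174)=397125074750, p(175)=435157697830, p(176)=476715857290, p(177)=522115831195, p(178)=571701605655, p(179)=625846753120, p(180)=684957390936, p(181)=749474411781, p(182)=819876908323, p(183)=896684817527, p(184)=980462880430, p(185)=1071823774337, p(186)=1171432692373, p(187)=1280011042268, p(188)=1398341745571, p(189)=1527273599625, p(190)=1667727404093, p(191)=1820701100652, p(192)=1987276856363, p(193)=2168627105469, p(194)=2366022741845, p(195)=2580840212973, p(196)=2814570987591.
Final step: p(197) = p(196) + p(195) - p(192) - p(190) + p(185) + p(182) - p(175) - p(171) + p(162) + p(157) - p(146) - p(140) + p(127) + p(120) - p(105) - p(97) + p(80) + p(71) - p(52) - p(42) + p(21) + p(10)
= 2814570987591 + 2580840212973 - 1987276856363 - 1667727404093 + 1071823774337 + 819876908323 - 435157697830 - 301384802048 + 129913904637 + 80630964769 - 27517052599 - 15065878135 + 3913864295 + 1844349560 - 342325709 - 133230930 + 15796476 + 4697205 - 281589 - 53174 + 792 + 42
= 3068829878530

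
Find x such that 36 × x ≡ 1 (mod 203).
141

gcd(36, 203) = 1, so the inverse exists.
Extended Euclidean algorithm on (203, 36):
203 = 5 × 36 + 23  ⟹  23 = (1)·203 + (-5)·36
36 = 1 × 23 + 13  ⟹  13 = (-1)·203 + (6)·36
23 = 1 × 13 + 10  ⟹  10 = (2)·203 + (-11)·36
13 = 1 × 10 + 3  ⟹  3 = (-3)·203 + (17)·36
10 = 3 × 3 + 1  ⟹  1 = (11)·203 + (-62)·36
So (-62)·36 ≡ 1 (mod 203), i.e. 36^(-1) ≡ -62 ≡ 141 (mod 203).
Check: 36 × 141 = 5076 ≡ 1 (mod 203)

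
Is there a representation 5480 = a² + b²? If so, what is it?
2² + 74² (a=2, b=74)

Factorization: 5480 = 2^3 × 5 × 137
By Fermat: n is sum of two squares iff every prime p ≡ 3 (mod 4) appears to even power.
All primes ≡ 3 (mod 4) appear to even power.
Search a = 0, 1, 2, … for 5480 - a² a perfect square: first hit at a = 2: 5480 - 4 = 5476 = 74².
5480 = 2² + 74² = 4 + 5476 ✓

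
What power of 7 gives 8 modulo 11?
9

Baby-step giant-step with step n = ⌈√11⌉ = 4.
Baby steps 7^j mod 11 (j:value) for j=0..3: 0:1, 1:7, 2:5, 3:2.
Giant-step multiplier: 7^(-4) ≡ 7^(10-4) = 7^6 ≡ 4 (mod 11).
Giant steps γ_i = 8·4^i mod 11: γ_0=8, γ_1=10, γ_2=7 (in table at j=1).
x = i·n + j = 2·4 + 1 = 9.
Check: 7^9 ≡ 8 (mod 11).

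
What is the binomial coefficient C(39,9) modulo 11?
0

Using Lucas' theorem:
Write n=39 and k=9 in base 11:
n in base 11: [3, 6]
k in base 11: [0, 9]
C(39,9) mod 11 = ∏ C(n_i, k_i) mod 11
Digit binomials (mod 11): C(3,0) = 1; C(6,9) = 0 (k_i > n_i)
Product: 1 × 0 = 0 ≡ 0 (mod 11)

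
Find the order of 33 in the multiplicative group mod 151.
6

151 is prime, so ord(33) divides φ(151) = 150.
Divisors of 150: 1, 2, 3, 5, 6, 10, 15, 25, 30, 50, 75, 150.
Repeated squaring: 33^1 ≡ 33, 33^2 ≡ 32, 33^4 ≡ 118, 33^8 ≡ 32, 33^16 ≡ 118, 33^32 ≡ 32, 33^64 ≡ 118, 33^128 ≡ 32 (mod 151).
Test 33^d mod 151 for each divisor d in increasing order:
33^1 ≡ 33
33^2 ≡ 32
33^3 = 33^2·33^1 ≡ 150
33^5 = 33^4·33^1 ≡ 119
33^6 = 33^4·33^2 ≡ 1  ← first divisor giving 1
The order is 6.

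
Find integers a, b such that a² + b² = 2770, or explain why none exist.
13² + 51² (a=13, b=51)

Factorization: 2770 = 2 × 5 × 277
By Fermat: n is sum of two squares iff every prime p ≡ 3 (mod 4) appears to even power.
All primes ≡ 3 (mod 4) appear to even power.
Search a = 0, 1, 2, … for 2770 - a² a perfect square: first hit at a = 13: 2770 - 169 = 2601 = 51².
2770 = 13² + 51² = 169 + 2601 ✓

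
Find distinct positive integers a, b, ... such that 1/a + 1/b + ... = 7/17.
1/3 + 1/13 + 1/663

Greedy algorithm:
7/17: ceiling(17/7) = 3, use 1/3
4/51: ceiling(51/4) = 13, use 1/13
1/663: ceiling(663/1) = 663, use 1/663
Result: 7/17 = 1/3 + 1/13 + 1/663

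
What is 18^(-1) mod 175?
107

gcd(18, 175) = 1, so the inverse exists.
Extended Euclidean algorithm on (175, 18):
175 = 9 × 18 + 13  ⟹  13 = (1)·175 + (-9)·18
18 = 1 × 13 + 5  ⟹  5 = (-1)·175 + (10)·18
13 = 2 × 5 + 3  ⟹  3 = (3)·175 + (-29)·18
5 = 1 × 3 + 2  ⟹  2 = (-4)·175 + (39)·18
3 = 1 × 2 + 1  ⟹  1 = (7)·175 + (-68)·18
So (-68)·18 ≡ 1 (mod 175), i.e. 18^(-1) ≡ -68 ≡ 107 (mod 175).
Check: 18 × 107 = 1926 ≡ 1 (mod 175)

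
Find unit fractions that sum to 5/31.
1/7 + 1/55 + 1/3979 + 1/23744683 + 1/1127619917796295

Greedy algorithm:
5/31: ceiling(31/5) = 7, use 1/7
4/217: ceiling(217/4) = 55, use 1/55
3/11935: ceiling(11935/3) = 3979, use 1/3979
2/47489365: ceiling(47489365/2) = 23744683, use 1/23744683
1/1127619917796295: ceiling(1127619917796295/1) = 1127619917796295, use 1/1127619917796295
Result: 5/31 = 1/7 + 1/55 + 1/3979 + 1/23744683 + 1/1127619917796295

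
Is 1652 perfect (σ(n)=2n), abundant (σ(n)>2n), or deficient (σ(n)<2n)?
abundant

Proper divisors of 1652: sum = 1 + 2 + 4 + 7 + 14 + 28 + 59 + 118 + 236 + 413 + 826 = 1708
Since 1708 > 1652, 1652 is abundant.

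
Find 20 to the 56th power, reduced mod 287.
57

Repeated squaring. Binary of 56 = 111000.
20^1 ≡ 20 (mod 287); 20^2 ≡ 113 (mod 287); 20^4 ≡ 141 (mod 287); 20^8 ≡ 78 (mod 287); 20^16 ≡ 57 (mod 287); 20^32 ≡ 92 (mod 287)
20^56 = 20^8 × 20^16 × 20^32 ≡ 57 (mod 287)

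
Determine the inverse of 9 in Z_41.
32

gcd(9, 41) = 1, so the inverse exists.
Extended Euclidean algorithm on (41, 9):
41 = 4 × 9 + 5  ⟹  5 = (1)·41 + (-4)·9
9 = 1 × 5 + 4  ⟹  4 = (-1)·41 + (5)·9
5 = 1 × 4 + 1  ⟹  1 = (2)·41 + (-9)·9
So (-9)·9 ≡ 1 (mod 41), i.e. 9^(-1) ≡ -9 ≡ 32 (mod 41).
Check: 9 × 32 = 288 ≡ 1 (mod 41)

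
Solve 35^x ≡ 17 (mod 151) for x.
2

Baby-step giant-step with step n = ⌈√151⌉ = 13.
Baby steps 35^j mod 151 (j:value) for j=0..12: 0:1, 1:35, 2:17, 3:142, 4:138, 5:149, 6:81, 7:117, 8:18, 9:26, 10:4, 11:140, 12:68.
h = 17 is already in the table at j=2, so x = 2.
Check: 35^2 ≡ 17 (mod 151).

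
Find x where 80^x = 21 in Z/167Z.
24

Baby-step giant-step with step n = ⌈√167⌉ = 13.
Baby steps 80^j mod 167 (j:value) for j=0..12: 0:1, 1:80, 2:54, 3:145, 4:77, 5:148, 6:150, 7:143, 8:84, 9:40, 10:27, 11:156, 12:122.
Giant-step multiplier: 80^(-13) ≡ 80^(166-13) = 80^153 ≡ 79 (mod 167).
Giant steps γ_i = 21·79^i mod 167: γ_0=21, γ_1=156 (in table at j=11).
x = i·n + j = 1·13 + 11 = 24.
Check: 80^24 ≡ 21 (mod 167).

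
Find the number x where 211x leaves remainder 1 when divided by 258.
247

gcd(211, 258) = 1, so the inverse exists.
Extended Euclidean algorithm on (258, 211):
258 = 1 × 211 + 47  ⟹  47 = (1)·258 + (-1)·211
211 = 4 × 47 + 23  ⟹  23 = (-4)·258 + (5)·211
47 = 2 × 23 + 1  ⟹  1 = (9)·258 + (-11)·211
So (-11)·211 ≡ 1 (mod 258), i.e. 211^(-1) ≡ -11 ≡ 247 (mod 258).
Check: 211 × 247 = 52117 ≡ 1 (mod 258)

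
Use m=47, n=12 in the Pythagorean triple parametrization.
(2065, 1128, 2353)

Euclid's formula: a = m² - n², b = 2mn, c = m² + n²
m = 47, n = 12
a = 47² - 12² = 2209 - 144 = 2065
b = 2 × 47 × 12 = 1128
c = 47² + 12² = 2209 + 144 = 2353
Verification: 2065² + 1128² = 4264225 + 1272384 = 5536609 = 2353² ✓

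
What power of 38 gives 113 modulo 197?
133

Baby-step giant-step with step n = ⌈√197⌉ = 15.
Baby steps 38^j mod 197 (j:value) for j=0..14: 0:1, 1:38, 2:65, 3:106, 4:88, 5:192, 6:7, 7:69, 8:61, 9:151, 10:25, 11:162, 12:49, 13:89, 14:33.
Giant-step multiplier: 38^(-15) ≡ 38^(196-15) = 38^181 ≡ 52 (mod 197).
Giant steps γ_i = 113·52^i mod 197: γ_0=113, γ_1=163, γ_2=5, γ_3=63, γ_4=124, γ_5=144, γ_6=2, γ_7=104, γ_8=89 (in table at j=13).
x = i·n + j = 8·15 + 13 = 133.
Check: 38^133 ≡ 113 (mod 197).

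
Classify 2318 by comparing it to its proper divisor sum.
deficient

Proper divisors of 2318: sum = 1 + 2 + 19 + 38 + 61 + 122 + 1159 = 1402
Since 1402 < 2318, 2318 is deficient.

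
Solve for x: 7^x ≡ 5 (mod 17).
15

Baby-step giant-step with step n = ⌈√17⌉ = 5.
Baby steps 7^j mod 17 (j:value) for j=0..4: 0:1, 1:7, 2:15, 3:3, 4:4.
Giant-step multiplier: 7^(-5) ≡ 7^(16-5) = 7^11 ≡ 14 (mod 17).
Giant steps γ_i = 5·14^i mod 17: γ_0=5, γ_1=2, γ_2=11, γ_3=1 (in table at j=0).
x = i·n + j = 3·5 + 0 = 15.
Check: 7^15 ≡ 5 (mod 17).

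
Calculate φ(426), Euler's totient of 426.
140

426 = 2 × 3 × 71
φ(n) = n × ∏(1 - 1/p) for each prime p dividing n
φ(426) = 426 × (1 - 1/2) × (1 - 1/3) × (1 - 1/71) = 140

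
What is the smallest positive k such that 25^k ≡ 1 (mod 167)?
83

167 is prime, so ord(25) divides φ(167) = 166.
Divisors of 166: 1, 2, 83, 166.
Repeated squaring: 25^1 ≡ 25, 25^2 ≡ 124, 25^4 ≡ 12, 25^8 ≡ 144, 25^16 ≡ 28, 25^32 ≡ 116, 25^64 ≡ 96, 25^128 ≡ 31 (mod 167).
Test 25^d mod 167 for each divisor d in increasing order:
25^1 ≡ 25
25^2 ≡ 124
25^83 = 25^64·25^16·25^2·25^1 ≡ 1  ← first divisor giving 1
The order is 83.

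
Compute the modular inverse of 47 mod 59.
54

gcd(47, 59) = 1, so the inverse exists.
Extended Euclidean algorithm on (59, 47):
59 = 1 × 47 + 12  ⟹  12 = (1)·59 + (-1)·47
47 = 3 × 12 + 11  ⟹  11 = (-3)·59 + (4)·47
12 = 1 × 11 + 1  ⟹  1 = (4)·59 + (-5)·47
So (-5)·47 ≡ 1 (mod 59), i.e. 47^(-1) ≡ -5 ≡ 54 (mod 59).
Check: 47 × 54 = 2538 ≡ 1 (mod 59)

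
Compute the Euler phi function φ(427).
360

427 = 7 × 61
φ(n) = n × ∏(1 - 1/p) for each prime p dividing n
φ(427) = 427 × (1 - 1/7) × (1 - 1/61) = 360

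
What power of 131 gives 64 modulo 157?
6

Baby-step giant-step with step n = ⌈√157⌉ = 13.
Baby steps 131^j mod 157 (j:value) for j=0..12: 0:1, 1:131, 2:48, 3:8, 4:106, 5:70, 6:64, 7:63, 8:89, 9:41, 10:33, 11:84, 12:14.
h = 64 is already in the table at j=6, so x = 6.
Check: 131^6 ≡ 64 (mod 157).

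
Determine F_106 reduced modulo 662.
659

Matrix identity: Q^n = [[F_(n+1), F_n], [F_n, F_(n-1)]] with Q = [[1,1],[1,0]].
n = 106 = 1101010₂. Square-and-multiply, entries mod 662:
Q^1 = [[1,1],[1,0]]
Q^3 = (Q^1)²·Q = [[3,2],[2,1]]
Q^6 = (Q^3)² = [[13,8],[8,5]]
Q^13 = (Q^6)²·Q = [[377,233],[233,144]]
Q^26 = (Q^13)² = [[466,247],[247,219]]
Q^53 = (Q^26)²·Q = [[510,125],[125,385]]
Q^106 = (Q^53)² = [[333,659],[659,336]]
F_106 mod 662 = Q^106[0][1] = 659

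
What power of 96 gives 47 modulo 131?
25

Baby-step giant-step with step n = ⌈√131⌉ = 12.
Baby steps 96^j mod 131 (j:value) for j=0..11: 0:1, 1:96, 2:46, 3:93, 4:20, 5:86, 6:3, 7:26, 8:7, 9:17, 10:60, 11:127.
Giant-step multiplier: 96^(-12) ≡ 96^(130-12) = 96^118 ≡ 102 (mod 131).
Giant steps γ_i = 47·102^i mod 131: γ_0=47, γ_1=78, γ_2=96 (in table at j=1).
x = i·n + j = 2·12 + 1 = 25.
Check: 96^25 ≡ 47 (mod 131).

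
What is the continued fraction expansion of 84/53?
[1; 1, 1, 2, 2, 4]

Euclidean algorithm steps:
84 = 1 × 53 + 31
53 = 1 × 31 + 22
31 = 1 × 22 + 9
22 = 2 × 9 + 4
9 = 2 × 4 + 1
4 = 4 × 1 + 0
Continued fraction: [1; 1, 1, 2, 2, 4]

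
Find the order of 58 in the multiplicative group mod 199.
9

199 is prime, so ord(58) divides φ(199) = 198.
Divisors of 198: 1, 2, 3, 6, 9, 11, 18, 22, 33, 66, 99, 198.
Repeated squaring: 58^1 ≡ 58, 58^2 ≡ 180, 58^4 ≡ 162, 58^8 ≡ 175, 58^16 ≡ 178, 58^32 ≡ 43, 58^64 ≡ 58, 58^128 ≡ 180 (mod 199).
Test 58^d mod 199 for each divisor d in increasing order:
58^1 ≡ 58
58^2 ≡ 180
58^3 = 58^2·58^1 ≡ 92
58^6 = 58^4·58^2 ≡ 106
58^9 = 58^8·58^1 ≡ 1  ← first divisor giving 1
The order is 9.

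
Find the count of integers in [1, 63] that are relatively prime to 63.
36

63 = 3^2 × 7
φ(n) = n × ∏(1 - 1/p) for each prime p dividing n
φ(63) = 63 × (1 - 1/3) × (1 - 1/7) = 36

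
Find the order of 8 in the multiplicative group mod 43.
14

43 is prime, so ord(8) divides φ(43) = 42.
Divisors of 42: 1, 2, 3, 6, 7, 14, 21, 42.
Repeated squaring: 8^1 ≡ 8, 8^2 ≡ 21, 8^4 ≡ 11, 8^8 ≡ 35, 8^16 ≡ 21, 8^32 ≡ 11 (mod 43).
Test 8^d mod 43 for each divisor d in increasing order:
8^1 ≡ 8
8^2 ≡ 21
8^3 = 8^2·8^1 ≡ 39
8^6 = 8^4·8^2 ≡ 16
8^7 = 8^4·8^2·8^1 ≡ 42
8^14 = 8^8·8^4·8^2 ≡ 1  ← first divisor giving 1
The order is 14.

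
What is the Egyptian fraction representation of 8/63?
1/8 + 1/504

Greedy algorithm:
8/63: ceiling(63/8) = 8, use 1/8
1/504: ceiling(504/1) = 504, use 1/504
Result: 8/63 = 1/8 + 1/504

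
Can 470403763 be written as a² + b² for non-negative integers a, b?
Not possible

Factorization: 470403763 = 101 × 167^3
By Fermat: n is sum of two squares iff every prime p ≡ 3 (mod 4) appears to even power.
Prime(s) ≡ 3 (mod 4) with odd exponent: [(167, 3)]
Therefore 470403763 cannot be expressed as a² + b².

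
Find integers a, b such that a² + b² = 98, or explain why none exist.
7² + 7² (a=7, b=7)

Factorization: 98 = 2 × 7^2
By Fermat: n is sum of two squares iff every prime p ≡ 3 (mod 4) appears to even power.
All primes ≡ 3 (mod 4) appear to even power.
Search a = 0, 1, 2, … for 98 - a² a perfect square: first hit at a = 7: 98 - 49 = 49 = 7².
98 = 7² + 7² = 49 + 49 ✓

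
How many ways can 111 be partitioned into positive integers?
679903203

p(n) counts ways to write n as a sum of positive integers (order ignored).
Euler's pentagonal recurrence: p(k) = p(k-1) + p(k-2) - p(k-5) - p(k-7) + p(k-12) + p(k-15) - ... (offsets j(3j∓1)/2, signs ++--, p(0)=1, p(<0)=0).
DP table for k = 0..110: p(0)=1, p(1)=1, p(2)=2, p(3)=3, p(4)=5, p(5)=7, p(6)=11, p(7)=15, p(8)=22, p(9)=30, p(10)=42, p(11)=56, p(12)=77, p(13)=101, p(14)=135, p(15)=176, p(16)=231, p(17)=297, p(18)=385, p(19)=490, p(20)=627, p(21)=792, p(22)=1002, p(23)=1255, p(24)=1575, p(25)=1958, p(26)=2436, p(27)=3010, p(28)=3718, p(29)=4565, p(30)=5604, p(31)=6842, p(32)=8349, p(33)=10143, p(34)=12310, p(35)=14883, p(36)=17977, p(37)=21637, p(38)=26015, p(39)=31185, p(40)=37338, p(41)=44583, p(42)=53174, p(43)=63261, p(44)=75175, p(45)=89134, p(46)=105558, p(47)=124754, p(48)=147273, p(49)=173525, p(50)=204226, p(51)=239943, p(52)=281589, p(53)=329931, p(54)=386155, p(55)=451276, p(56)=526823, p(57)=614154, p(58)=715220, p(59)=831820, p(60)=966467, p(61)=1121505, p(62)=1300156, p(63)=1505499, p(64)=1741630, p(65)=2012558, p(66)=2323520, p(67)=2679689, p(68)=3087735, p(69)=3554345, p(70)=4087968, p(71)=4697205, p(72)=5392783, p(73)=6185689, p(74)=7089500, p(75)=8118264, p(76)=9289091, p(77)=10619863, p(78)=12132164, p(79)=13848650, p(80)=15796476, p(81)=18004327, p(82)=20506255, p(83)=23338469, p(84)=26543660, p(85)=30167357, p(86)=34262962, p(87)=38887673, p(88)=44108109, p(89)=49995925, p(90)=56634173, p(91)=64112359, p(92)=72533807, p(93)=82010177, p(94)=92669720, p(95)=104651419, p(96)=118114304, p(97)=133230930, p(98)=150198136, p(99)=169229875, p(100)=190569292, p(101)=214481126, p(102)=241265379, p(103)=271248950, p(104)=304801365, p(105)=342325709, p(106)=384276336, p(107)=431149389, p(108)=483502844, p(109)=541946240, p(110)=607163746.
Final step: p(111) = p(110) + p(109) - p(106) - p(104) + p(99) + p(96) - p(89) - p(85) + p(76) + p(71) - p(60) - p(54) + p(41) + p(34) - p(19) - p(11)
= 607163746 + 541946240 - 384276336 - 304801365 + 169229875 + 118114304 - 49995925 - 30167357 + 9289091 + 4697205 - 966467 - 386155 + 44583 + 12310 - 490 - 56
= 679903203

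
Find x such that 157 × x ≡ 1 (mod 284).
161

gcd(157, 284) = 1, so the inverse exists.
Extended Euclidean algorithm on (284, 157):
284 = 1 × 157 + 127  ⟹  127 = (1)·284 + (-1)·157
157 = 1 × 127 + 30  ⟹  30 = (-1)·284 + (2)·157
127 = 4 × 30 + 7  ⟹  7 = (5)·284 + (-9)·157
30 = 4 × 7 + 2  ⟹  2 = (-21)·284 + (38)·157
7 = 3 × 2 + 1  ⟹  1 = (68)·284 + (-123)·157
So (-123)·157 ≡ 1 (mod 284), i.e. 157^(-1) ≡ -123 ≡ 161 (mod 284).
Check: 157 × 161 = 25277 ≡ 1 (mod 284)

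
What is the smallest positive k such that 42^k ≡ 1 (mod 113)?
16

113 is prime, so ord(42) divides φ(113) = 112.
Divisors of 112: 1, 2, 4, 7, 8, 14, 16, 28, 56, 112.
Repeated squaring: 42^1 ≡ 42, 42^2 ≡ 69, 42^4 ≡ 15, 42^8 ≡ 112, 42^16 ≡ 1, 42^32 ≡ 1, 42^64 ≡ 1 (mod 113).
Test 42^d mod 113 for each divisor d in increasing order:
42^1 ≡ 42
42^2 ≡ 69
42^4 ≡ 15
42^7 = 42^4·42^2·42^1 ≡ 78
42^8 ≡ 112
42^14 = 42^8·42^4·42^2 ≡ 95
42^16 ≡ 1  ← first divisor giving 1
The order is 16.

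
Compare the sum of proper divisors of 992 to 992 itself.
abundant

Proper divisors of 992: sum = 1 + 2 + 4 + 8 + 16 + 31 + 32 + 62 + 124 + 248 + 496 = 1024
Since 1024 > 992, 992 is abundant.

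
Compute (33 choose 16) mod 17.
1

Using Lucas' theorem:
Write n=33 and k=16 in base 17:
n in base 17: [1, 16]
k in base 17: [0, 16]
C(33,16) mod 17 = ∏ C(n_i, k_i) mod 17
Digit binomials (mod 17): C(1,0) = 1; C(16,16) = 1
Product: 1 × 1 = 1 ≡ 1 (mod 17)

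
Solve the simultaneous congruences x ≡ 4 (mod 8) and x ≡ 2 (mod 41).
84

Using Chinese Remainder Theorem:
M = 8 × 41 = 328
M1 = 41, M2 = 8
y1 = 41^(-1) mod 8 = 1
y2 = 8^(-1) mod 41 = 36
x = (4×41×1 + 2×8×36) mod 328 = 84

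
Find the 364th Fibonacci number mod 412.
127

Matrix identity: Q^n = [[F_(n+1), F_n], [F_n, F_(n-1)]] with Q = [[1,1],[1,0]].
n = 364 = 101101100₂. Square-and-multiply, entries mod 412:
Q^1 = [[1,1],[1,0]]
Q^2 = (Q^1)² = [[2,1],[1,1]]
Q^5 = (Q^2)²·Q = [[8,5],[5,3]]
Q^11 = (Q^5)²·Q = [[144,89],[89,55]]
Q^22 = (Q^11)² = [[229,407],[407,234]]
Q^45 = (Q^22)²·Q = [[299,142],[142,157]]
Q^91 = (Q^45)²·Q = [[41,385],[385,68]]
Q^182 = (Q^91)² = [[350,353],[353,409]]
Q^364 = (Q^182)² = [[321,127],[127,194]]
F_364 mod 412 = Q^364[0][1] = 127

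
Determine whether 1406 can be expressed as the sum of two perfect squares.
Not possible

Factorization: 1406 = 2 × 19 × 37
By Fermat: n is sum of two squares iff every prime p ≡ 3 (mod 4) appears to even power.
Prime(s) ≡ 3 (mod 4) with odd exponent: [(19, 1)]
Therefore 1406 cannot be expressed as a² + b².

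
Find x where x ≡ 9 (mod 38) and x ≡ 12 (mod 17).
199

Using Chinese Remainder Theorem:
M = 38 × 17 = 646
M1 = 17, M2 = 38
y1 = 17^(-1) mod 38 = 9
y2 = 38^(-1) mod 17 = 13
x = (9×17×9 + 12×38×13) mod 646 = 199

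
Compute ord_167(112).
83

167 is prime, so ord(112) divides φ(167) = 166.
Divisors of 166: 1, 2, 83, 166.
Repeated squaring: 112^1 ≡ 112, 112^2 ≡ 19, 112^4 ≡ 27, 112^8 ≡ 61, 112^16 ≡ 47, 112^32 ≡ 38, 112^64 ≡ 108, 112^128 ≡ 141 (mod 167).
Test 112^d mod 167 for each divisor d in increasing order:
112^1 ≡ 112
112^2 ≡ 19
112^83 = 112^64·112^16·112^2·112^1 ≡ 1  ← first divisor giving 1
The order is 83.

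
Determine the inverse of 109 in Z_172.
101

gcd(109, 172) = 1, so the inverse exists.
Extended Euclidean algorithm on (172, 109):
172 = 1 × 109 + 63  ⟹  63 = (1)·172 + (-1)·109
109 = 1 × 63 + 46  ⟹  46 = (-1)·172 + (2)·109
63 = 1 × 46 + 17  ⟹  17 = (2)·172 + (-3)·109
46 = 2 × 17 + 12  ⟹  12 = (-5)·172 + (8)·109
17 = 1 × 12 + 5  ⟹  5 = (7)·172 + (-11)·109
12 = 2 × 5 + 2  ⟹  2 = (-19)·172 + (30)·109
5 = 2 × 2 + 1  ⟹  1 = (45)·172 + (-71)·109
So (-71)·109 ≡ 1 (mod 172), i.e. 109^(-1) ≡ -71 ≡ 101 (mod 172).
Check: 109 × 101 = 11009 ≡ 1 (mod 172)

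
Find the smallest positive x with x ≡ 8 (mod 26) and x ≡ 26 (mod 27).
242

Using Chinese Remainder Theorem:
M = 26 × 27 = 702
M1 = 27, M2 = 26
y1 = 27^(-1) mod 26 = 1
y2 = 26^(-1) mod 27 = 26
x = (8×27×1 + 26×26×26) mod 702 = 242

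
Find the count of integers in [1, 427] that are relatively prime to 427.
360

427 = 7 × 61
φ(n) = n × ∏(1 - 1/p) for each prime p dividing n
φ(427) = 427 × (1 - 1/7) × (1 - 1/61) = 360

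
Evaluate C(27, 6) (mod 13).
0

Using Lucas' theorem:
Write n=27 and k=6 in base 13:
n in base 13: [2, 1]
k in base 13: [0, 6]
C(27,6) mod 13 = ∏ C(n_i, k_i) mod 13
Digit binomials (mod 13): C(2,0) = 1; C(1,6) = 0 (k_i > n_i)
Product: 1 × 0 = 0 ≡ 0 (mod 13)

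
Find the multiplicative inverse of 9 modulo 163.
145

gcd(9, 163) = 1, so the inverse exists.
Extended Euclidean algorithm on (163, 9):
163 = 18 × 9 + 1  ⟹  1 = (1)·163 + (-18)·9
So (-18)·9 ≡ 1 (mod 163), i.e. 9^(-1) ≡ -18 ≡ 145 (mod 163).
Check: 9 × 145 = 1305 ≡ 1 (mod 163)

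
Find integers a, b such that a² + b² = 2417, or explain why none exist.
4² + 49² (a=4, b=49)

Factorization: 2417 = 2417
By Fermat: n is sum of two squares iff every prime p ≡ 3 (mod 4) appears to even power.
All primes ≡ 3 (mod 4) appear to even power.
Search a = 0, 1, 2, … for 2417 - a² a perfect square: first hit at a = 4: 2417 - 16 = 2401 = 49².
2417 = 4² + 49² = 16 + 2401 ✓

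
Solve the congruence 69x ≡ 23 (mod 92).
x ≡ 3 (mod 4)

gcd(69, 92) = 23, which divides 23, so solutions exist.
Divide through by 23: 3x ≡ 1 (mod 4).
Find 3^(-1) mod 4 by the extended Euclidean algorithm:
4 = 1 × 3 + 1  ⟹  1 = (1)·4 + (-1)·3
So (-1)·3 ≡ 1 (mod 4), i.e. 3^(-1) ≡ -1 ≡ 3 (mod 4).
x ≡ 3 × 1 = 3 ≡ 3 (mod 4).
Check: 69 × 3 = 207 ≡ 23 (mod 92).
x ≡ 3 (mod 4), giving 23 solutions mod 92.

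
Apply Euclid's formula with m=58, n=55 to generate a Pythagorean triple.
(339, 6380, 6389)

Euclid's formula: a = m² - n², b = 2mn, c = m² + n²
m = 58, n = 55
a = 58² - 55² = 3364 - 3025 = 339
b = 2 × 58 × 55 = 6380
c = 58² + 55² = 3364 + 3025 = 6389
Verification: 339² + 6380² = 114921 + 40704400 = 40819321 = 6389² ✓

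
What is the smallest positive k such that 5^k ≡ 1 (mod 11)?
5

11 is prime, so ord(5) divides φ(11) = 10.
Divisors of 10: 1, 2, 5, 10.
Repeated squaring: 5^1 ≡ 5, 5^2 ≡ 3, 5^4 ≡ 9, 5^8 ≡ 4 (mod 11).
Test 5^d mod 11 for each divisor d in increasing order:
5^1 ≡ 5
5^2 ≡ 3
5^5 = 5^4·5^1 ≡ 1  ← first divisor giving 1
The order is 5.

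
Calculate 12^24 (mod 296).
232

Repeated squaring. Binary of 24 = 11000.
12^1 ≡ 12 (mod 296); 12^2 ≡ 144 (mod 296); 12^4 ≡ 16 (mod 296); 12^8 ≡ 256 (mod 296); 12^16 ≡ 120 (mod 296)
12^24 = 12^8 × 12^16 ≡ 232 (mod 296)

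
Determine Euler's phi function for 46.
22

46 = 2 × 23
φ(n) = n × ∏(1 - 1/p) for each prime p dividing n
φ(46) = 46 × (1 - 1/2) × (1 - 1/23) = 22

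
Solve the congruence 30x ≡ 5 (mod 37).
x ≡ 31 (mod 37)

gcd(30, 37) = 1, which divides 5, so solutions exist.
Find 30^(-1) mod 37 by the extended Euclidean algorithm:
37 = 1 × 30 + 7  ⟹  7 = (1)·37 + (-1)·30
30 = 4 × 7 + 2  ⟹  2 = (-4)·37 + (5)·30
7 = 3 × 2 + 1  ⟹  1 = (13)·37 + (-16)·30
So (-16)·30 ≡ 1 (mod 37), i.e. 30^(-1) ≡ -16 ≡ 21 (mod 37).
x ≡ 21 × 5 = 105 ≡ 31 (mod 37).
Check: 30 × 31 = 930 ≡ 5 (mod 37).
Unique solution: x ≡ 31 (mod 37)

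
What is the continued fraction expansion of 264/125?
[2; 8, 1, 13]

Euclidean algorithm steps:
264 = 2 × 125 + 14
125 = 8 × 14 + 13
14 = 1 × 13 + 1
13 = 13 × 1 + 0
Continued fraction: [2; 8, 1, 13]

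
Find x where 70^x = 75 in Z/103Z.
5

Baby-step giant-step with step n = ⌈√103⌉ = 11.
Baby steps 70^j mod 103 (j:value) for j=0..10: 0:1, 1:70, 2:59, 3:10, 4:82, 5:75, 6:100, 7:99, 8:29, 9:73, 10:63.
h = 75 is already in the table at j=5, so x = 5.
Check: 70^5 ≡ 75 (mod 103).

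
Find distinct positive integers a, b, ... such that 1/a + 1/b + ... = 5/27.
1/6 + 1/54

Greedy algorithm:
5/27: ceiling(27/5) = 6, use 1/6
1/54: ceiling(54/1) = 54, use 1/54
Result: 5/27 = 1/6 + 1/54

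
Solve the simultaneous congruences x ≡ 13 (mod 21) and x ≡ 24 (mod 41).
475

Using Chinese Remainder Theorem:
M = 21 × 41 = 861
M1 = 41, M2 = 21
y1 = 41^(-1) mod 21 = 20
y2 = 21^(-1) mod 41 = 2
x = (13×41×20 + 24×21×2) mod 861 = 475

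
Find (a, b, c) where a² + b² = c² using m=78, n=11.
(5963, 1716, 6205)

Euclid's formula: a = m² - n², b = 2mn, c = m² + n²
m = 78, n = 11
a = 78² - 11² = 6084 - 121 = 5963
b = 2 × 78 × 11 = 1716
c = 78² + 11² = 6084 + 121 = 6205
Verification: 5963² + 1716² = 35557369 + 2944656 = 38502025 = 6205² ✓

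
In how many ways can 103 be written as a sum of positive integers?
271248950

p(n) counts ways to write n as a sum of positive integers (order ignored).
Euler's pentagonal recurrence: p(k) = p(k-1) + p(k-2) - p(k-5) - p(k-7) + p(k-12) + p(k-15) - ... (offsets j(3j∓1)/2, signs ++--, p(0)=1, p(<0)=0).
DP table for k = 0..102: p(0)=1, p(1)=1, p(2)=2, p(3)=3, p(4)=5, p(5)=7, p(6)=11, p(7)=15, p(8)=22, p(9)=30, p(10)=42, p(11)=56, p(12)=77, p(13)=101, p(14)=135, p(15)=176, p(16)=231, p(17)=297, p(18)=385, p(19)=490, p(20)=627, p(21)=792, p(22)=1002, p(23)=1255, p(24)=1575, p(25)=1958, p(26)=2436, p(27)=3010, p(28)=3718, p(29)=4565, p(30)=5604, p(31)=6842, p(32)=8349, p(33)=10143, p(34)=12310, p(35)=14883, p(36)=17977, p(37)=21637, p(38)=26015, p(39)=31185, p(40)=37338, p(41)=44583, p(42)=53174, p(43)=63261, p(44)=75175, p(45)=89134, p(46)=105558, p(47)=124754, p(48)=147273, p(49)=173525, p(50)=204226, p(51)=239943, p(52)=281589, p(53)=329931, p(54)=386155, p(55)=451276, p(56)=526823, p(57)=614154, p(58)=715220, p(59)=831820, p(60)=966467, p(61)=1121505, p(62)=1300156, p(63)=1505499, p(64)=1741630, p(65)=2012558, p(66)=2323520, p(67)=2679689, p(68)=3087735, p(69)=3554345, p(70)=4087968, p(71)=4697205, p(72)=5392783, p(73)=6185689, p(74)=7089500, p(75)=8118264, p(76)=9289091, p(77)=10619863, p(78)=12132164, p(79)=13848650, p(80)=15796476, p(81)=18004327, p(82)=20506255, p(83)=23338469, p(84)=26543660, p(85)=30167357, p(86)=34262962, p(87)=38887673, p(88)=44108109, p(89)=49995925, p(90)=56634173, p(91)=64112359, p(92)=72533807, p(93)=82010177, p(94)=92669720, p(95)=104651419, p(96)=118114304, p(97)=133230930, p(98)=150198136, p(99)=169229875, p(100)=190569292, p(101)=214481126, p(102)=241265379.
Final step: p(103) = p(102) + p(101) - p(98) - p(96) + p(91) + p(88) - p(81) - p(77) + p(68) + p(63) - p(52) - p(46) + p(33) + p(26) - p(11) - p(3)
= 241265379 + 214481126 - 150198136 - 118114304 + 64112359 + 44108109 - 18004327 - 10619863 + 3087735 + 1505499 - 281589 - 105558 + 10143 + 2436 - 56 - 3
= 271248950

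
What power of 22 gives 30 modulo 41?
27

Baby-step giant-step with step n = ⌈√41⌉ = 7.
Baby steps 22^j mod 41 (j:value) for j=0..6: 0:1, 1:22, 2:33, 3:29, 4:23, 5:14, 6:21.
Giant-step multiplier: 22^(-7) ≡ 22^(40-7) = 22^33 ≡ 15 (mod 41).
Giant steps γ_i = 30·15^i mod 41: γ_0=30, γ_1=40, γ_2=26, γ_3=21 (in table at j=6).
x = i·n + j = 3·7 + 6 = 27.
Check: 22^27 ≡ 30 (mod 41).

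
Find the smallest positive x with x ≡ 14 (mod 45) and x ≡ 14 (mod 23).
14

Using Chinese Remainder Theorem:
M = 45 × 23 = 1035
M1 = 23, M2 = 45
y1 = 23^(-1) mod 45 = 2
y2 = 45^(-1) mod 23 = 22
x = (14×23×2 + 14×45×22) mod 1035 = 14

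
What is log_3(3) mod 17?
1

Baby-step giant-step with step n = ⌈√17⌉ = 5.
Baby steps 3^j mod 17 (j:value) for j=0..4: 0:1, 1:3, 2:9, 3:10, 4:13.
h = 3 is already in the table at j=1, so x = 1.
Check: 3^1 ≡ 3 (mod 17).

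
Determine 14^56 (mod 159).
97

Repeated squaring. Binary of 56 = 111000.
14^1 ≡ 14 (mod 159); 14^2 ≡ 37 (mod 159); 14^4 ≡ 97 (mod 159); 14^8 ≡ 28 (mod 159); 14^16 ≡ 148 (mod 159); 14^32 ≡ 121 (mod 159)
14^56 = 14^8 × 14^16 × 14^32 ≡ 97 (mod 159)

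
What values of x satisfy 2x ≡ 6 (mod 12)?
x ≡ 3 (mod 6)

gcd(2, 12) = 2, which divides 6, so solutions exist.
Divide through by 2: x ≡ 3 (mod 6).
The coefficient of x is now 1, so x ≡ 3 (mod 6).
Check: 2 × 3 = 6 ≡ 6 (mod 12).
x ≡ 3 (mod 6), giving 2 solutions mod 12.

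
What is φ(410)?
160

410 = 2 × 5 × 41
φ(n) = n × ∏(1 - 1/p) for each prime p dividing n
φ(410) = 410 × (1 - 1/2) × (1 - 1/5) × (1 - 1/41) = 160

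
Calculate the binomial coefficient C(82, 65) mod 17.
4

Using Lucas' theorem:
Write n=82 and k=65 in base 17:
n in base 17: [4, 14]
k in base 17: [3, 14]
C(82,65) mod 17 = ∏ C(n_i, k_i) mod 17
Digit binomials (mod 17): C(4,3) = 4; C(14,14) = 1
Product: 4 × 1 = 4 ≡ 4 (mod 17)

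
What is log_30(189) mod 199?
41

Baby-step giant-step with step n = ⌈√199⌉ = 15.
Baby steps 30^j mod 199 (j:value) for j=0..14: 0:1, 1:30, 2:104, 3:135, 4:70, 5:110, 6:116, 7:97, 8:124, 9:138, 10:160, 11:24, 12:123, 13:108, 14:56.
Giant-step multiplier: 30^(-15) ≡ 30^(198-15) = 30^183 ≡ 147 (mod 199).
Giant steps γ_i = 189·147^i mod 199: γ_0=189, γ_1=122, γ_2=24 (in table at j=11).
x = i·n + j = 2·15 + 11 = 41.
Check: 30^41 ≡ 189 (mod 199).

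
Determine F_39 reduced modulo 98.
20

Matrix identity: Q^n = [[F_(n+1), F_n], [F_n, F_(n-1)]] with Q = [[1,1],[1,0]].
n = 39 = 100111₂. Square-and-multiply, entries mod 98:
Q^1 = [[1,1],[1,0]]
Q^2 = (Q^1)² = [[2,1],[1,1]]
Q^4 = (Q^2)² = [[5,3],[3,2]]
Q^9 = (Q^4)²·Q = [[55,34],[34,21]]
Q^19 = (Q^9)²·Q = [[3,65],[65,36]]
Q^39 = (Q^19)²·Q = [[7,20],[20,85]]
F_39 mod 98 = Q^39[0][1] = 20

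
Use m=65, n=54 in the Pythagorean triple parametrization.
(1309, 7020, 7141)

Euclid's formula: a = m² - n², b = 2mn, c = m² + n²
m = 65, n = 54
a = 65² - 54² = 4225 - 2916 = 1309
b = 2 × 65 × 54 = 7020
c = 65² + 54² = 4225 + 2916 = 7141
Verification: 1309² + 7020² = 1713481 + 49280400 = 50993881 = 7141² ✓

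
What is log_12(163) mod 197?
146

Baby-step giant-step with step n = ⌈√197⌉ = 15.
Baby steps 12^j mod 197 (j:value) for j=0..14: 0:1, 1:12, 2:144, 3:152, 4:51, 5:21, 6:55, 7:69, 8:40, 9:86, 10:47, 11:170, 12:70, 13:52, 14:33.
Giant-step multiplier: 12^(-15) ≡ 12^(196-15) = 12^181 ≡ 99 (mod 197).
Giant steps γ_i = 163·99^i mod 197: γ_0=163, γ_1=180, γ_2=90, γ_3=45, γ_4=121, γ_5=159, γ_6=178, γ_7=89, γ_8=143, γ_9=170 (in table at j=11).
x = i·n + j = 9·15 + 11 = 146.
Check: 12^146 ≡ 163 (mod 197).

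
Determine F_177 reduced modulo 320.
162

Matrix identity: Q^n = [[F_(n+1), F_n], [F_n, F_(n-1)]] with Q = [[1,1],[1,0]].
n = 177 = 10110001₂. Square-and-multiply, entries mod 320:
Q^1 = [[1,1],[1,0]]
Q^2 = (Q^1)² = [[2,1],[1,1]]
Q^5 = (Q^2)²·Q = [[8,5],[5,3]]
Q^11 = (Q^5)²·Q = [[144,89],[89,55]]
Q^22 = (Q^11)² = [[177,111],[111,66]]
Q^44 = (Q^22)² = [[130,93],[93,37]]
Q^88 = (Q^44)² = [[269,171],[171,98]]
Q^177 = (Q^88)²·Q = [[199,162],[162,37]]
F_177 mod 320 = Q^177[0][1] = 162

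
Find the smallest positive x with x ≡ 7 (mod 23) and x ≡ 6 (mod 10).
76

Using Chinese Remainder Theorem:
M = 23 × 10 = 230
M1 = 10, M2 = 23
y1 = 10^(-1) mod 23 = 7
y2 = 23^(-1) mod 10 = 7
x = (7×10×7 + 6×23×7) mod 230 = 76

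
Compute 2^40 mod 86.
54

Repeated squaring. Binary of 40 = 101000.
2^1 ≡ 2 (mod 86); 2^2 ≡ 4 (mod 86); 2^4 ≡ 16 (mod 86); 2^8 ≡ 84 (mod 86); 2^16 ≡ 4 (mod 86); 2^32 ≡ 16 (mod 86)
2^40 = 2^8 × 2^32 ≡ 54 (mod 86)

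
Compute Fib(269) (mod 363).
287

Matrix identity: Q^n = [[F_(n+1), F_n], [F_n, F_(n-1)]] with Q = [[1,1],[1,0]].
n = 269 = 100001101₂. Square-and-multiply, entries mod 363:
Q^1 = [[1,1],[1,0]]
Q^2 = (Q^1)² = [[2,1],[1,1]]
Q^4 = (Q^2)² = [[5,3],[3,2]]
Q^8 = (Q^4)² = [[34,21],[21,13]]
Q^16 = (Q^8)² = [[145,261],[261,247]]
Q^33 = (Q^16)²·Q = [[157,211],[211,309]]
Q^67 = (Q^33)²·Q = [[153,200],[200,316]]
Q^134 = (Q^67)² = [[247,146],[146,101]]
Q^269 = (Q^134)²·Q = [[275,287],[287,351]]
F_269 mod 363 = Q^269[0][1] = 287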